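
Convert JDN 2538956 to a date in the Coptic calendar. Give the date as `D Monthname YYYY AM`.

The Gregorian equivalent of JDN 2538956 is 29 April 2239.
In the Coptic calendar that day is 19 Parmouti 1955 AM.

19 Parmouti 1955 AM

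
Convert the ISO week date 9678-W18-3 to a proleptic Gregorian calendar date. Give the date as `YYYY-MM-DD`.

9678-05-04

ISO week 1 of 9678 is the week containing the first Thursday of 9678.
Week 18, day 3 (Wednesday) lands on 9678-05-04.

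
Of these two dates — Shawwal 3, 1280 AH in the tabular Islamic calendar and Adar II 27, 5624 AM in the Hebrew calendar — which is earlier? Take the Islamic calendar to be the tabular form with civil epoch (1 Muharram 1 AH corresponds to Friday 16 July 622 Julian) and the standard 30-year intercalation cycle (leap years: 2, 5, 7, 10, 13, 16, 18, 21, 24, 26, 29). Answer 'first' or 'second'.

Converting both to JDN: 2401943 vs 2401966; the smaller is the first.

first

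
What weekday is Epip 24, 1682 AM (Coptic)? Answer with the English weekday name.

Sunday

In the Gregorian calendar this is 31 July 1966 (JDN 2439338).
2439338 ≡ 6 (mod 7); counting from Monday = 0 gives Sunday.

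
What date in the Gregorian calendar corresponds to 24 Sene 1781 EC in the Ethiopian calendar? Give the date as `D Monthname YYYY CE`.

Julian Day Number of the source date = 2374659.
Converting JDN 2374659 to the Gregorian calendar gives 29 June 1789 CE.

29 June 1789 CE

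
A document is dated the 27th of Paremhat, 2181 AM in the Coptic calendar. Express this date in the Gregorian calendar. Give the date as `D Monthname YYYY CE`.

8 April 2465 CE

Julian Day Number of the source date = 2621481.
Converting JDN 2621481 to the Gregorian calendar gives 8 April 2465 CE.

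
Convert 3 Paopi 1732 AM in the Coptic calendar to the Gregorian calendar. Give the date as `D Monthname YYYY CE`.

Both dates share Julian Day Number 2457310; in the Gregorian calendar that is 14 October 2015 CE.

14 October 2015 CE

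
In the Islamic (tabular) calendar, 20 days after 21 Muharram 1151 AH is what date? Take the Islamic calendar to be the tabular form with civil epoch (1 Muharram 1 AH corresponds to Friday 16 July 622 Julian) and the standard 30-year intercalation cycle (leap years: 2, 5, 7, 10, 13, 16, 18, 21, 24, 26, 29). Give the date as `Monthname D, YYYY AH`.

Counting 20 days forward from JDN 2355982 reaches JDN 2356002, which is Safar 11, 1151 AH.

Safar 11, 1151 AH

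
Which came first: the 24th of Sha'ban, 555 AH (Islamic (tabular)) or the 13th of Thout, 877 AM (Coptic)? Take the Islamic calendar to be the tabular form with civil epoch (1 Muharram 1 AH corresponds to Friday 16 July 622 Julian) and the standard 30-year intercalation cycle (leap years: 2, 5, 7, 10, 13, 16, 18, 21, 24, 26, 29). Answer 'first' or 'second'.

first

The two dates have Julian Day Numbers 2144989 and 2145001 respectively.
Since 2144989 < 2145001, the first date comes first.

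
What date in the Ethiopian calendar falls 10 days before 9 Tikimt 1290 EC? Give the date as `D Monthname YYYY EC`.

29 Meskerem 1290 EC

The starting date is JDN 2195066; 2195066 − 10 = 2195056.
JDN 2195056 corresponds to 29 Meskerem 1290 EC.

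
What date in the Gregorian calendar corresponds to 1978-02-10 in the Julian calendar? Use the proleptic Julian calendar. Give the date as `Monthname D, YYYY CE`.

For dates in this range the Gregorian date is 13 days ahead of the Julian.
10 February 1978 Julian + 13 days → 23 February 1978 Gregorian.

February 23, 1978 CE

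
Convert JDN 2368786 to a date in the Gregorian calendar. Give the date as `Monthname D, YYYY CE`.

JDN 2451545 is 1 Jan 2000; 2368786 is −82759 days from there.

May 31, 1773 CE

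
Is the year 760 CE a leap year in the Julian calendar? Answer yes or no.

yes

760 mod 4 = 0, so it is a leap year in the Julian calendar.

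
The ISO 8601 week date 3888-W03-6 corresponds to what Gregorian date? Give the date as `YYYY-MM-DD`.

3888-01-21

ISO week 1 of 3888 is the week containing the first Thursday of 3888.
Week 3, day 6 (Saturday) lands on 3888-01-21.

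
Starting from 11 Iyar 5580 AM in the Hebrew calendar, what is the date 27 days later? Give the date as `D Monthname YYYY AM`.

Counting 27 days forward from JDN 2385916 reaches JDN 2385943, which is 9 Sivan 5580 AM.

9 Sivan 5580 AM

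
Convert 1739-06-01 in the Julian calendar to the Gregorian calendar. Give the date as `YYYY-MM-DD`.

1739-06-12

The Julian–Gregorian offset here is 11 days (Julian trailing).
1 June 1739 Julian + 11 days → 12 June 1739 Gregorian.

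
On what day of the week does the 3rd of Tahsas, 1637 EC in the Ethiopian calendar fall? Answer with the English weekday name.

Friday

Equivalently 9 December 1644 Gregorian, JDN 2321862.
2321862 ≡ 4 (mod 7); counting from Monday = 0 gives Friday.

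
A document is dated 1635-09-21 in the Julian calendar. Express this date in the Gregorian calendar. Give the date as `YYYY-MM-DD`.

1635-10-01

For dates in this range the Gregorian date is 10 days ahead of the Julian.
21 September 1635 Julian + 10 days → 1 October 1635 Gregorian.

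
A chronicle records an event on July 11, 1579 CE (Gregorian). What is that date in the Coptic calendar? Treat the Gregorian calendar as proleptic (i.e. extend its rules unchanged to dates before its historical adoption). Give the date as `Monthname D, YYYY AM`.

Epip 7, 1295 AM

Both dates share Julian Day Number 2297969; in the Coptic calendar that is 7 Epip 1295 AM.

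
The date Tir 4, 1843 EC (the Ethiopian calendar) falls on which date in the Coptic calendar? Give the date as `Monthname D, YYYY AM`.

Julian Day Number of the source date = 2397134.
Converting JDN 2397134 to the Coptic calendar gives 4 Tobi 1567 AM.

Tobi 4, 1567 AM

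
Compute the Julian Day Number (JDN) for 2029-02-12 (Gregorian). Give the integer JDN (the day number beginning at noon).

2462180

JDN 2299161 is 15 October 1582 CE (Gregorian); the target day is +163019 days from there, so JDN = 2462180.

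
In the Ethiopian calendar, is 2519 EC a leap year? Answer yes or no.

yes

2519 mod 4 = 3; in the Ethiopian calendar a year is leap when year mod 4 = 3, so it is a leap year.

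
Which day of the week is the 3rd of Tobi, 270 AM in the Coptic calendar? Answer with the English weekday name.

Equivalently 31 December 553 Gregorian, JDN 1923404.
JDN 1923404 mod 7 = 0, and JDN 0 was a Monday, so this is a Monday.

Monday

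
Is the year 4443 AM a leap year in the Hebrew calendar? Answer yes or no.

no

Hebrew year 4443 is year 16 of its 19-year Metonic cycle; leap years are at positions 3, 6, 8, 11, 14, 17, 19, so it is a common year (12 months).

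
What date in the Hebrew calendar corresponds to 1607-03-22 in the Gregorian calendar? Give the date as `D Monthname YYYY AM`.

23 Adar 5367 AM

Julian Day Number of the source date = 2308085.
Converting JDN 2308085 to the Hebrew calendar gives 23 Adar 5367 AM.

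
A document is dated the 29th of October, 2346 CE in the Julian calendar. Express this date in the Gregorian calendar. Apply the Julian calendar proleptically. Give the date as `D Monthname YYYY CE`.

The Julian–Gregorian offset here is 16 days (Julian trailing).
29 October 2346 Julian + 16 days → 14 November 2346 Gregorian.

14 November 2346 CE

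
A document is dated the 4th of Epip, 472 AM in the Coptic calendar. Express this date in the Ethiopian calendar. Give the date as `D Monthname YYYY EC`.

Both dates share Julian Day Number 1997366; in the Ethiopian calendar that is 4 Hamle 748 EC.

4 Hamle 748 EC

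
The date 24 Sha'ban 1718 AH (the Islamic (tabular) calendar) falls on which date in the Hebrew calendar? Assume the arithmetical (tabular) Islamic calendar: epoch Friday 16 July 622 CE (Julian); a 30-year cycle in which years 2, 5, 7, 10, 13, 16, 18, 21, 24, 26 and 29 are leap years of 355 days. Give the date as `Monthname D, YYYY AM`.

The source date corresponds to 18 January 2289 in the Gregorian calendar (JDN 2557118).
That day falls on 25 Tevet 6049 AM in the Hebrew calendar.

Tevet 25, 6049 AM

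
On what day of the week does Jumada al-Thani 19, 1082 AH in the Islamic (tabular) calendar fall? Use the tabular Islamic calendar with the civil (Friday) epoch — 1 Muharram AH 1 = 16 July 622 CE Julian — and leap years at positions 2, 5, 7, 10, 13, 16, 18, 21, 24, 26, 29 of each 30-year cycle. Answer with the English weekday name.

Friday

This is JDN 2331676 (23 October 1671 Gregorian).
2331676 ≡ 4 (mod 7); counting from Monday = 0 gives Friday.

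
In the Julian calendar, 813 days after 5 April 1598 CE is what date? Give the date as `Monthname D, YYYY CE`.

June 26, 1600 CE

Counting 813 days forward from JDN 2304822 reaches JDN 2305635, which is June 26, 1600 CE.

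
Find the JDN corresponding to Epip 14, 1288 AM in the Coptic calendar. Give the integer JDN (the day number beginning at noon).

Equivalently 18 July 1572 (proleptic Gregorian).
JDN 2400001 is 17 November 1858 CE (Gregorian), MJD 0; the target day is −104581 days from there, so JDN = 2295420.

2295420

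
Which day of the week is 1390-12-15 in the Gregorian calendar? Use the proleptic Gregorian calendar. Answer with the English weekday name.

JDN 2229096 mod 7 = 2, and JDN 0 was a Monday, so this is a Wednesday.

Wednesday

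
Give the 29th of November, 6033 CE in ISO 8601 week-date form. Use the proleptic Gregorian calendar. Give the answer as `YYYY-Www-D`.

The weekday is Tuesday (ISO weekday 2).
That Tuesday belongs to ISO week 48 of ISO year 6033.

6033-W48-2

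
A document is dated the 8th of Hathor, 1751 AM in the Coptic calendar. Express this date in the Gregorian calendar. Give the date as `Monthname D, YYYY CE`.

November 17, 2034 CE

Julian Day Number of the source date = 2464284.
Converting JDN 2464284 to the Gregorian calendar gives 17 November 2034 CE.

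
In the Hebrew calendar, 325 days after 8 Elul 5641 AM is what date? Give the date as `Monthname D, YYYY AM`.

Av 8, 5642 AM

Counting 325 days forward from JDN 2408326 reaches JDN 2408651, which is Av 8, 5642 AM.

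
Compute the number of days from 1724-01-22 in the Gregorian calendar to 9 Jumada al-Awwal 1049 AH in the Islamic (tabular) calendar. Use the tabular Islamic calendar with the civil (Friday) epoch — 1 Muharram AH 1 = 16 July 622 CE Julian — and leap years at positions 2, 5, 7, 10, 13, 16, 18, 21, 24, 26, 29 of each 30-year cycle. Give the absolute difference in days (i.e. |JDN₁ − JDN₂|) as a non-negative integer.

30817

JDN of the first date = 2350759.
JDN of the second date = 2319942.
|2319942 − 2350759| = 30817.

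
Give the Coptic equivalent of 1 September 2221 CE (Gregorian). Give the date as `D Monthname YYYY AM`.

24 Mesori 1937 AM

Julian Day Number of the source date = 2532507.
Converting JDN 2532507 to the Coptic calendar gives 24 Mesori 1937 AM.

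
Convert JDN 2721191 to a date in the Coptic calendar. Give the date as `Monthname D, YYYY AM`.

Paremhat 24, 2454 AM

The Gregorian equivalent of JDN 2721191 is 8 April 2738.
In the Coptic calendar that day is Paremhat 24, 2454 AM.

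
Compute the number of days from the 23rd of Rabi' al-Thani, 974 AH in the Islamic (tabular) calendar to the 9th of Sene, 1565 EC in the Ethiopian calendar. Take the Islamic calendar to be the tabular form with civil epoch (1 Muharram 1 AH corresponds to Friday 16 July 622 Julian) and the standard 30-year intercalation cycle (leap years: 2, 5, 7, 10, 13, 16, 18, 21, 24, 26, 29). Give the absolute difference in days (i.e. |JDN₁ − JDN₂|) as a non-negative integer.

2400

JDN of the first date = 2293350.
JDN of the second date = 2295750.
|2295750 − 2293350| = 2400.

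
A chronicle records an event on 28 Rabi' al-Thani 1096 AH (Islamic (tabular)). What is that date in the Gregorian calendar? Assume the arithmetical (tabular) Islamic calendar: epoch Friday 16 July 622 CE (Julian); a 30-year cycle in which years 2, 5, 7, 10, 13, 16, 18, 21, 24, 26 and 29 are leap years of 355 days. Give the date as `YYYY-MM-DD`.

Both dates share Julian Day Number 2336587; in the Gregorian calendar that is 3 April 1685 CE.

1685-04-03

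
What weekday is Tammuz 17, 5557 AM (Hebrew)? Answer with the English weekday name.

Equivalently 11 July 1797 Gregorian, JDN 2377593.
2377593 ≡ 1 (mod 7); counting from Monday = 0 gives Tuesday.

Tuesday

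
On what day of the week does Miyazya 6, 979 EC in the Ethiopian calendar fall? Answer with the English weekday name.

This is JDN 2081650 (6 April 987 Gregorian).
2081650 ≡ 4 (mod 7); counting from Monday = 0 gives Friday.

Friday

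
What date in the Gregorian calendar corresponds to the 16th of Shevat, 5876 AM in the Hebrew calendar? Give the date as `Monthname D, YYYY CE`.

Both dates share Julian Day Number 2493942; in the Gregorian calendar that is 30 January 2116 CE.

January 30, 2116 CE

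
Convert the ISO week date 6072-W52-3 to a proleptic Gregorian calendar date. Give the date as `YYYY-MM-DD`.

6072-12-28

ISO week 1 of 6072 is the week containing the first Thursday of 6072.
Week 52, day 3 (Wednesday) lands on 6072-12-28.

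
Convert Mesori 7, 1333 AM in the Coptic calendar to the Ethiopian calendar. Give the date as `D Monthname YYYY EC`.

7 Nehase 1609 EC

Julian Day Number of the source date = 2311879.
Converting JDN 2311879 to the Ethiopian calendar gives 7 Nehase 1609 EC.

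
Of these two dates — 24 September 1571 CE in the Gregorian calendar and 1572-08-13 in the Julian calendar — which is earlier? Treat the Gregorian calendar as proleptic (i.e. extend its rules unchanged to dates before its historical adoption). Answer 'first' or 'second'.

first

The two dates have Julian Day Numbers 2295122 and 2295456 respectively.
Since 2295122 < 2295456, the first date comes first.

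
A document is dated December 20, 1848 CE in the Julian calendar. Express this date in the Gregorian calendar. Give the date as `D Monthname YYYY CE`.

At this point the Julian calendar is 12 days behind the Gregorian.
20 December 1848 Julian + 12 days → 1 January 1849 Gregorian.

1 January 1849 CE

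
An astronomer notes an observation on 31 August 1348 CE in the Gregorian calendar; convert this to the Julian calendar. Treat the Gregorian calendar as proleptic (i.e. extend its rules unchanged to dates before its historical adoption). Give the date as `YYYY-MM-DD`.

For dates in this range the Gregorian date is 8 days ahead of the Julian.
31 August 1348 Gregorian − 8 days → 23 August 1348 Julian.

1348-08-23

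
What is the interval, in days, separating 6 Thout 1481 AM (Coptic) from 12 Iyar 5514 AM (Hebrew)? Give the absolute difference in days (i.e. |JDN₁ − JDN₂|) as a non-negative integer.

3786

First date → JDN 2365605; second date → JDN 2361819.
The interval is |2365605 − 2361819| = 3786 days.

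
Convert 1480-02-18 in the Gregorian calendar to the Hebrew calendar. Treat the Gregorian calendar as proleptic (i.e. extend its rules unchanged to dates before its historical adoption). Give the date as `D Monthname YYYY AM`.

Julian Day Number of the source date = 2261667.
Converting JDN 2261667 to the Hebrew calendar gives 28 Shevat 5240 AM.

28 Shevat 5240 AM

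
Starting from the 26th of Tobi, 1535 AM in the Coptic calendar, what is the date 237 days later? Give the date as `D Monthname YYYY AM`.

17 Thout 1536 AM

Counting 237 days forward from JDN 2385468 reaches JDN 2385705, which is 17 Thout 1536 AM.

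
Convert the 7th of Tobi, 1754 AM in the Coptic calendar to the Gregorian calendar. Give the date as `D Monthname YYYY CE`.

15 January 2038 CE

Both dates share Julian Day Number 2465439; in the Gregorian calendar that is 15 January 2038 CE.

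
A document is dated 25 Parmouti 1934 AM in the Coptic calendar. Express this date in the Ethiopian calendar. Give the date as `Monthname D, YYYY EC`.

Miyazya 25, 2210 EC

Julian Day Number of the source date = 2531292.
Converting JDN 2531292 to the Ethiopian calendar gives 25 Miyazya 2210 EC.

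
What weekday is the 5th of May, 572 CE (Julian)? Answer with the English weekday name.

Thursday

In the proleptic Gregorian calendar this is 7 May 572 (JDN 1930106).
1930106 ≡ 3 (mod 7); counting from Monday = 0 gives Thursday.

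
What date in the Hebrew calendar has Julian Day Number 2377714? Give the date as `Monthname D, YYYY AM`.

Cheshvan 20, 5558 AM

The Gregorian equivalent of JDN 2377714 is 9 November 1797.
In the Hebrew calendar that day is Cheshvan 20, 5558 AM.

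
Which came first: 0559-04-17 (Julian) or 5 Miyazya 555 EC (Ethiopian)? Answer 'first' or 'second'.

The two dates have Julian Day Numbers 1925339 and 1926783 respectively.
Since 1925339 < 1926783, the first date comes first.

first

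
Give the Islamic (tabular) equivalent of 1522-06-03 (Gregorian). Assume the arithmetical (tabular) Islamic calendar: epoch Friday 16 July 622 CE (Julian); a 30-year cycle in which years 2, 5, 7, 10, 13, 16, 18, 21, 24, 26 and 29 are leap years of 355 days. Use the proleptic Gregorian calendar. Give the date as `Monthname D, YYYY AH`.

Jumada al-Thani 27, 928 AH

Julian Day Number of the source date = 2277112.
Converting JDN 2277112 to the tabular Islamic calendar gives 27 Jumada al-Thani 928 AH.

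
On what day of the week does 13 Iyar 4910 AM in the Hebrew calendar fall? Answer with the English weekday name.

In the proleptic Gregorian calendar this is 18 May 1150 (JDN 2141226).
JDN 2141226 mod 7 = 3, and JDN 0 was a Monday, so this is a Thursday.

Thursday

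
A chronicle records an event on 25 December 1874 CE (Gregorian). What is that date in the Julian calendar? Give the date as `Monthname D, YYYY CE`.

December 13, 1874 CE

For dates in this range the Gregorian date is 12 days ahead of the Julian.
25 December 1874 Gregorian − 12 days → 13 December 1874 Julian.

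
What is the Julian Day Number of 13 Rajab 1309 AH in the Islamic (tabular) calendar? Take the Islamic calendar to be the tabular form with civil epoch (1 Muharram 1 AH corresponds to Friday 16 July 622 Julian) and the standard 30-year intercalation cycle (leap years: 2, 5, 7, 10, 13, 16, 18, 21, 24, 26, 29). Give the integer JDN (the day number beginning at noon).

2412141

In the Gregorian calendar the same day is 12 February 1892.
JDN 2451545 is 1 January 2000 CE (Gregorian); the target day is −39404 days from there, so JDN = 2412141.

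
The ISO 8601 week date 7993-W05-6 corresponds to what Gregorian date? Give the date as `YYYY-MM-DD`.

7993-02-06

ISO week 1 of 7993 is the week containing the first Thursday of 7993.
Week 5, day 6 (Saturday) lands on 7993-02-06.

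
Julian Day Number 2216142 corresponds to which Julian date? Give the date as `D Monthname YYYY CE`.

The proleptic Gregorian equivalent of JDN 2216142 is 28 June 1355.
In the Julian calendar that day is 20 June 1355 CE.

20 June 1355 CE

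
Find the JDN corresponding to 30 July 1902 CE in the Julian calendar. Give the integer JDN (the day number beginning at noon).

Equivalently 12 August 1902 (Gregorian).
JDN 2451545 is 1 January 2000 CE (Gregorian); the target day is −35571 days from there, so JDN = 2415974.

2415974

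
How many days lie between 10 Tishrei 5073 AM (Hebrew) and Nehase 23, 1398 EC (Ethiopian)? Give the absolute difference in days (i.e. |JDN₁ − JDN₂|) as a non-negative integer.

34307

JDN of the first date = 2200520.
JDN of the second date = 2234827.
|2234827 − 2200520| = 34307.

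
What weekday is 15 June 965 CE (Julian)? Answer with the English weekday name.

In the proleptic Gregorian calendar this is 20 June 965 (JDN 2073690).
2073690 ≡ 3 (mod 7); counting from Monday = 0 gives Thursday.

Thursday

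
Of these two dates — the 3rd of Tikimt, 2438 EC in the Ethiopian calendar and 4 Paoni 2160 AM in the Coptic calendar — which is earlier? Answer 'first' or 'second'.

First date → JDN 2614367; second date → JDN 2613878.
JDN 2613878 < JDN 2614367, so the second date is earlier.

second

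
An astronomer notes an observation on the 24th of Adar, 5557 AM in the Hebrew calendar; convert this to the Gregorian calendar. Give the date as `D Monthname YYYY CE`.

22 March 1797 CE

Julian Day Number of the source date = 2377482.
Converting JDN 2377482 to the Gregorian calendar gives 22 March 1797 CE.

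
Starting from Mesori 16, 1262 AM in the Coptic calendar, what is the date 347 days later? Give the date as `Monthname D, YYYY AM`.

Epip 28, 1263 AM

The starting date is JDN 2285955; 2285955 + 347 = 2286302.
JDN 2286302 corresponds to Epip 28, 1263 AM.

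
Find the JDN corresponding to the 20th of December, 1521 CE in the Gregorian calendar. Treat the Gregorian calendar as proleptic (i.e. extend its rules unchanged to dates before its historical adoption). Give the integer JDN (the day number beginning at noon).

2276947

JDN 2299161 is 15 October 1582 CE (Gregorian); the target day is −22214 days from there, so JDN = 2276947.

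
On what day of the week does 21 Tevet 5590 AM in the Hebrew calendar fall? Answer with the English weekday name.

This is JDN 2389469 (16 January 1830 Gregorian).
Since JDN mod 7 = 5 (0 = Monday), the day is Saturday.

Saturday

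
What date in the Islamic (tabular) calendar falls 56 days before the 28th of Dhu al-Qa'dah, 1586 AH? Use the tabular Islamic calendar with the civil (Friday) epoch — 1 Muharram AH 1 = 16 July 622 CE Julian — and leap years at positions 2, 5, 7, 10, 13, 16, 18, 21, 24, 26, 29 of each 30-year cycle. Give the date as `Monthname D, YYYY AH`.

Shawwal 1, 1586 AH

The starting date is JDN 2510433; 2510433 − 56 = 2510377.
JDN 2510377 corresponds to Shawwal 1, 1586 AH.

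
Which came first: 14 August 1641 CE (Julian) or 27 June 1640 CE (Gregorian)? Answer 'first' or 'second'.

second

First date → JDN 2320659; second date → JDN 2320236.
JDN 2320236 < JDN 2320659, so the second date is earlier.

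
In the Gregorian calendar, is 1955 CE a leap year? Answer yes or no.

no

1955 is not divisible by 4, so it is a common year.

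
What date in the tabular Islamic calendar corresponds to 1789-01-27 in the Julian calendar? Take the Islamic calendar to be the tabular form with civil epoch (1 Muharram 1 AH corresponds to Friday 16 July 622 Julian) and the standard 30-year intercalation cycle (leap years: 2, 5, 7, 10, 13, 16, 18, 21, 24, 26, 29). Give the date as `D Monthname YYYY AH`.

11 Jumada al-Awwal 1203 AH

Both dates share Julian Day Number 2374517; in the tabular Islamic calendar that is 11 Jumada al-Awwal 1203 AH.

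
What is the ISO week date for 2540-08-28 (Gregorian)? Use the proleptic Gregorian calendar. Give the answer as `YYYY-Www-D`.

2540-W34-7

The weekday is Sunday (ISO weekday 7).
That Sunday belongs to ISO week 34 of ISO year 2540.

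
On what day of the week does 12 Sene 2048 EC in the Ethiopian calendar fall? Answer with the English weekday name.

In the Gregorian calendar this is 19 June 2056 (JDN 2472169).
2472169 ≡ 0 (mod 7); counting from Monday = 0 gives Monday.

Monday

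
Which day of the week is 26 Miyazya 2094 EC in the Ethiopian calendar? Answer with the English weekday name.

This is JDN 2488924 (5 May 2102 Gregorian).
2488924 ≡ 4 (mod 7); counting from Monday = 0 gives Friday.

Friday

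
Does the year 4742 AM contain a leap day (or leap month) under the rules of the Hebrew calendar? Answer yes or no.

Hebrew year 4742 is year 11 of its 19-year Metonic cycle; leap years are at positions 3, 6, 8, 11, 14, 17, 19, so it is a leap year (13 months).

yes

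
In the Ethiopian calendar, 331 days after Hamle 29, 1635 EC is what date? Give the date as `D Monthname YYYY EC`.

JDN of Hamle 29, 1635 EC = 2321367.
2321367 + 331 = 2321698.
JDN 2321698 in the Ethiopian calendar is 24 Sene 1636 EC.

24 Sene 1636 EC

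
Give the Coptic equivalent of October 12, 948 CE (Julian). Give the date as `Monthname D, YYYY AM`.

Paopi 15, 665 AM

Julian Day Number of the source date = 2067600.
Converting JDN 2067600 to the Coptic calendar gives 15 Paopi 665 AM.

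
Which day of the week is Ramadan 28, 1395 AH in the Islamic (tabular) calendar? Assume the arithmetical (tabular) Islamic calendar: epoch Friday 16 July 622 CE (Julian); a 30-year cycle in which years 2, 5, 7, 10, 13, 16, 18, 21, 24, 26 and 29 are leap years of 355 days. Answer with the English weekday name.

Saturday

In the Gregorian calendar this is 4 October 1975 (JDN 2442690).
Since JDN mod 7 = 5 (0 = Monday), the day is Saturday.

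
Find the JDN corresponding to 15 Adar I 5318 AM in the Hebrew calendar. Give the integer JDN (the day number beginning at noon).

2290151

Equivalently 13 February 1558 (proleptic Gregorian).
JDN 2451545 is 1 January 2000 CE (Gregorian); the target day is −161394 days from there, so JDN = 2290151.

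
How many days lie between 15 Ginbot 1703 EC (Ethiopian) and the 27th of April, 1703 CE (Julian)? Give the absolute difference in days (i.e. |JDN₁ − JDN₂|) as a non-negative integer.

First date → JDN 2346130; second date → JDN 2343195.
The interval is |2346130 − 2343195| = 2935 days.

2935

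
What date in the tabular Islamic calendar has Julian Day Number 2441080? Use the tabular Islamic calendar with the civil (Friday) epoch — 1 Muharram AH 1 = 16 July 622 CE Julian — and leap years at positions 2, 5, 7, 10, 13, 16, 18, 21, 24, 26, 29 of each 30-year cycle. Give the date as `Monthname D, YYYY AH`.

The Gregorian equivalent of JDN 2441080 is 8 May 1971.
In the tabular Islamic calendar that day is Rabi' al-Awwal 12, 1391 AH.

Rabi' al-Awwal 12, 1391 AH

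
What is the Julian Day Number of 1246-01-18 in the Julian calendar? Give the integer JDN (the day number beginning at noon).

2176177

Equivalently 25 January 1246 (proleptic Gregorian).
JDN 2299161 is 15 October 1582 CE (Gregorian); the target day is −122984 days from there, so JDN = 2176177.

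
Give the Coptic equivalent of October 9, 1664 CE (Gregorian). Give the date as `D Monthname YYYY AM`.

2 Paopi 1381 AM

Julian Day Number of the source date = 2329106.
Converting JDN 2329106 to the Coptic calendar gives 2 Paopi 1381 AM.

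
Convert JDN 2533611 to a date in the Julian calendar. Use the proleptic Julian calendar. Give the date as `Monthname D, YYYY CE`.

August 25, 2224 CE

The Gregorian equivalent of JDN 2533611 is 9 September 2224.
In the Julian calendar that day is August 25, 2224 CE.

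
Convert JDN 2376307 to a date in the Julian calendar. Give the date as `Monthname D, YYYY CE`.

JDN 2376307 is 2 January 1794 in the Gregorian calendar.
In the Julian calendar that day is December 22, 1793 CE.

December 22, 1793 CE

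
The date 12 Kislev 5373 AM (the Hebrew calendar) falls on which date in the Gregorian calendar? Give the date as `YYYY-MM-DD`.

Both dates share Julian Day Number 2310171; in the Gregorian calendar that is 6 December 1612 CE.

1612-12-06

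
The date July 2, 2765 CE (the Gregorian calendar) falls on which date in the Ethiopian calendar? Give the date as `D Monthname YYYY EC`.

19 Sene 2757 EC

Both dates share Julian Day Number 2731138; in the Ethiopian calendar that is 19 Sene 2757 EC.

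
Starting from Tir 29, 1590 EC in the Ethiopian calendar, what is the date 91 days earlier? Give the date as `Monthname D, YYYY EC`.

Tikimt 28, 1590 EC

The starting date is JDN 2304751; 2304751 − 91 = 2304660.
JDN 2304660 corresponds to Tikimt 28, 1590 EC.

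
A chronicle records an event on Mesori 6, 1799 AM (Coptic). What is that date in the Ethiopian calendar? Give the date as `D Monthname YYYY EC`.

The source date corresponds to 12 August 2083 in the Gregorian calendar (JDN 2482084).
That day falls on 6 Nehase 2075 EC in the Ethiopian calendar.

6 Nehase 2075 EC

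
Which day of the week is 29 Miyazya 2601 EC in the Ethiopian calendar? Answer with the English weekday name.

In the Gregorian calendar this is 12 May 2609 (JDN 2674109).
JDN 2674109 mod 7 = 4, and JDN 0 was a Monday, so this is a Friday.

Friday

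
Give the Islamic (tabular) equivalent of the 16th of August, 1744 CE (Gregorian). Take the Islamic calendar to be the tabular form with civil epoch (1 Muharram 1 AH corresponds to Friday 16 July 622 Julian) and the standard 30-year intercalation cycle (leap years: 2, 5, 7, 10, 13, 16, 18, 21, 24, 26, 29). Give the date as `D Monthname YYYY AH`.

7 Rajab 1157 AH

Julian Day Number of the source date = 2358271.
Converting JDN 2358271 to the tabular Islamic calendar gives 7 Rajab 1157 AH.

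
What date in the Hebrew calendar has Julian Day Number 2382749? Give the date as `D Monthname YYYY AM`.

4 Elul 5571 AM

JDN 2382749 is 24 August 1811 in the Gregorian calendar.
In the Hebrew calendar that day is 4 Elul 5571 AM.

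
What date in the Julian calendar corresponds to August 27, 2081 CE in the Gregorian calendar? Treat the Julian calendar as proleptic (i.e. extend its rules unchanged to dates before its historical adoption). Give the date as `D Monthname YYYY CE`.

The Julian–Gregorian offset here is 13 days (Julian trailing).
27 August 2081 Gregorian − 13 days → 14 August 2081 Julian.

14 August 2081 CE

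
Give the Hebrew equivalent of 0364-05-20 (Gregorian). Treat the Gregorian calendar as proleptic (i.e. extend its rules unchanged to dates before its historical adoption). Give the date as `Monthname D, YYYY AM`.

Sivan 2, 4124 AM

Both dates share Julian Day Number 1854148; in the Hebrew calendar that is 2 Sivan 4124 AM.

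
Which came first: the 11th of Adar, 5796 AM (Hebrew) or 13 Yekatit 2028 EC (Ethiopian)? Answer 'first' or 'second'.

second

First date → JDN 2464763; second date → JDN 2464745.
JDN 2464745 < JDN 2464763, so the second date is earlier.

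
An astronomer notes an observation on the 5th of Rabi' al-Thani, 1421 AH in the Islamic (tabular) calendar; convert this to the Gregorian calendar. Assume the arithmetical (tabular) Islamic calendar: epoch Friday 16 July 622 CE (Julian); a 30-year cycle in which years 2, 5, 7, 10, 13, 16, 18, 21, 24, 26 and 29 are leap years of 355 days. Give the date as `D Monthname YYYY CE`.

Julian Day Number of the source date = 2451734.
Converting JDN 2451734 to the Gregorian calendar gives 8 July 2000 CE.

8 July 2000 CE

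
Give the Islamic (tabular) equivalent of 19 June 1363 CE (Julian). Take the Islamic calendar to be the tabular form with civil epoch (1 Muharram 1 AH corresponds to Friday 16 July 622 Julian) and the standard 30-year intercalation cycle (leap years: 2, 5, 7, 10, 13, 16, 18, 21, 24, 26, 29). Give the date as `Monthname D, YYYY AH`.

The source date corresponds to 27 June 1363 in the proleptic Gregorian calendar (JDN 2219063).
That day falls on 6 Ramadan 764 AH in the tabular Islamic calendar.

Ramadan 6, 764 AH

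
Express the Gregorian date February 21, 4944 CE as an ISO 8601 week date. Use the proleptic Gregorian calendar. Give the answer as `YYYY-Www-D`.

4944-W08-5

The weekday is Friday (ISO weekday 5).
That Friday belongs to ISO week 8 of ISO year 4944.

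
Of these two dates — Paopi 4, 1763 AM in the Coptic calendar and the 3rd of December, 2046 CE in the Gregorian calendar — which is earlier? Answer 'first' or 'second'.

Converting both to JDN: 2468633 vs 2468683; the smaller is the first.

first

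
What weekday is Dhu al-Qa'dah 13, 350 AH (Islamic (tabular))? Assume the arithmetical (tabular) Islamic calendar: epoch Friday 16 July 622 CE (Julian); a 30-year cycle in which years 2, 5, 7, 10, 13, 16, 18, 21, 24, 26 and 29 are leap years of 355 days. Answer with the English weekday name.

This is JDN 2072421 (29 December 961 Gregorian).
2072421 ≡ 1 (mod 7); counting from Monday = 0 gives Tuesday.

Tuesday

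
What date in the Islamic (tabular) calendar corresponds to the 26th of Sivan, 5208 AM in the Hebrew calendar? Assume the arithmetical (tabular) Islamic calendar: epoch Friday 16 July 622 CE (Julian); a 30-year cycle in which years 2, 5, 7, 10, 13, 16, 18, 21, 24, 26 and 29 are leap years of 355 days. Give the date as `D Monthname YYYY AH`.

Both dates share Julian Day Number 2250090; in the tabular Islamic calendar that is 26 Rabi' al-Awwal 852 AH.

26 Rabi' al-Awwal 852 AH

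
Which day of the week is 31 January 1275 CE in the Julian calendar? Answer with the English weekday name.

Equivalently 7 February 1275 Gregorian, JDN 2186782.
2186782 ≡ 3 (mod 7); counting from Monday = 0 gives Thursday.

Thursday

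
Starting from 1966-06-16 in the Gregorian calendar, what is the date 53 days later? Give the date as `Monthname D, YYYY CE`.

The starting date is JDN 2439293; 2439293 + 53 = 2439346.
JDN 2439346 corresponds to August 8, 1966 CE.

August 8, 1966 CE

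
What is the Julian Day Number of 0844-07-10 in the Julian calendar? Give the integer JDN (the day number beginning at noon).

2029520

In the proleptic Gregorian calendar the same day is 14 July 844.
JDN 2400001 is 17 November 1858 CE (Gregorian), MJD 0; the target day is −370481 days from there, so JDN = 2029520.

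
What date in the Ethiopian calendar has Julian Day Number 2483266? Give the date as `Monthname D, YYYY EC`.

JDN 2483266 is 6 November 2086 in the Gregorian calendar.
In the Ethiopian calendar that day is Tikimt 27, 2079 EC.

Tikimt 27, 2079 EC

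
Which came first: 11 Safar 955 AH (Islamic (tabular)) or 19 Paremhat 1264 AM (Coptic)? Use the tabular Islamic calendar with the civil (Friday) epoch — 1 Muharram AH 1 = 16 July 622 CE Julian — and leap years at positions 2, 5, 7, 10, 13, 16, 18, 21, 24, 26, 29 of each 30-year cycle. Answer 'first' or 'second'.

second

First date → JDN 2286546; second date → JDN 2286539.
JDN 2286539 < JDN 2286546, so the second date is earlier.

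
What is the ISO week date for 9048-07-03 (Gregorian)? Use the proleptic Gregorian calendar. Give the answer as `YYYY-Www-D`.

The weekday is Monday (ISO weekday 1).
That Monday belongs to ISO week 27 of ISO year 9048.

9048-W27-1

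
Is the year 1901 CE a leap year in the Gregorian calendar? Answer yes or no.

no

1901 is not divisible by 4, so it is a common year.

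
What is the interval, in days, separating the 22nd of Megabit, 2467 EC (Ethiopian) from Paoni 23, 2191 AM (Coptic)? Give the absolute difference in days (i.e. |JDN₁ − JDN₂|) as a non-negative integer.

91

First date → JDN 2625128; second date → JDN 2625219.
The interval is |2625128 − 2625219| = 91 days.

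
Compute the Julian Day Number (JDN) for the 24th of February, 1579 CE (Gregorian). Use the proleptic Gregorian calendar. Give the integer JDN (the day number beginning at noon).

2297832

JDN 2451545 is 1 January 2000 CE (Gregorian); the target day is −153713 days from there, so JDN = 2297832.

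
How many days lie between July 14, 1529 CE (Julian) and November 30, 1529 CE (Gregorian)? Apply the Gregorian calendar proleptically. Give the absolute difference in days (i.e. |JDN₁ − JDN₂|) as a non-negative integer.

JDN of the first date = 2279720.
JDN of the second date = 2279849.
|2279849 − 2279720| = 129.

129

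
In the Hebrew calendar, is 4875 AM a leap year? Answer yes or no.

yes

Hebrew year 4875 is year 11 of its 19-year Metonic cycle; leap years are at positions 3, 6, 8, 11, 14, 17, 19, so it is a leap year (13 months).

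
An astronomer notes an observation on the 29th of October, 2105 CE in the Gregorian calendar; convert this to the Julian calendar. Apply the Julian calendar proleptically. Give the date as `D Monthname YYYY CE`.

The Julian–Gregorian offset here is 14 days (Julian trailing).
29 October 2105 Gregorian − 14 days → 15 October 2105 Julian.

15 October 2105 CE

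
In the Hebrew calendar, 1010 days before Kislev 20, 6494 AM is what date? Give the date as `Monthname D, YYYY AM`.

JDN of Kislev 20, 6494 AM = 2719620.
2719620 − 1010 = 2718610.
JDN 2718610 in the Hebrew calendar is Adar 14, 6491 AM.

Adar 14, 6491 AM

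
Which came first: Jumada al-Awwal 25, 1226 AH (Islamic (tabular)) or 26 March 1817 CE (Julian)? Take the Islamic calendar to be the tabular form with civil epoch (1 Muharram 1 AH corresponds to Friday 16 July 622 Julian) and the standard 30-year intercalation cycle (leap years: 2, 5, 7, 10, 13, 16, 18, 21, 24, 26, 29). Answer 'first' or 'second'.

First date → JDN 2382681; second date → JDN 2384802.
JDN 2382681 < JDN 2384802, so the first date is earlier.

first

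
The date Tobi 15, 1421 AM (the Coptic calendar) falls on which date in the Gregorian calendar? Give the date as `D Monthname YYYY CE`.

Both dates share Julian Day Number 2343819; in the Gregorian calendar that is 21 January 1705 CE.

21 January 1705 CE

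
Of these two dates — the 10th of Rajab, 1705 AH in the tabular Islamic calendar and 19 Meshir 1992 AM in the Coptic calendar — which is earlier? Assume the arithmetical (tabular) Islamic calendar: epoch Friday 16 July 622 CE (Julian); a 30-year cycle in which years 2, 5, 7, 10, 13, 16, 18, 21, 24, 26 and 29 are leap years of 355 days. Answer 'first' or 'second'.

second

The two dates have Julian Day Numbers 2552467 and 2552411 respectively.
Since 2552411 < 2552467, the second date comes first.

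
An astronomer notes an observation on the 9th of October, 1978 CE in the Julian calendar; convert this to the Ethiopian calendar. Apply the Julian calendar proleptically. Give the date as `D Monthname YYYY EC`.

The source date corresponds to 22 October 1978 in the Gregorian calendar (JDN 2443804).
That day falls on 12 Tikimt 1971 EC in the Ethiopian calendar.

12 Tikimt 1971 EC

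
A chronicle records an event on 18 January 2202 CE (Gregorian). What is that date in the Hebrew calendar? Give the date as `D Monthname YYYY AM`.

23 Tevet 5962 AM

Both dates share Julian Day Number 2525341; in the Hebrew calendar that is 23 Tevet 5962 AM.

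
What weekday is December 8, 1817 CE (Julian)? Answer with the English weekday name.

Saturday

In the Gregorian calendar this is 20 December 1817 (JDN 2385059).
JDN 2385059 mod 7 = 5, and JDN 0 was a Monday, so this is a Saturday.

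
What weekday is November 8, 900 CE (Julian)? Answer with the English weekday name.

Equivalently 13 November 900 Gregorian, JDN 2050095.
JDN 2050095 mod 7 = 5, and JDN 0 was a Monday, so this is a Saturday.

Saturday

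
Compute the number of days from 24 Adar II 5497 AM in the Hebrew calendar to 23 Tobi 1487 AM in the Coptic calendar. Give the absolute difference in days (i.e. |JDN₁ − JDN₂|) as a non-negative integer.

JDN of the first date = 2355572.
JDN of the second date = 2367933.
|2367933 − 2355572| = 12361.

12361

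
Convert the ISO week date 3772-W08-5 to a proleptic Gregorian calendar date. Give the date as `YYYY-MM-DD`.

ISO week 1 of 3772 is the week containing the first Thursday of 3772.
Week 8, day 5 (Friday) lands on 3772-02-21.

3772-02-21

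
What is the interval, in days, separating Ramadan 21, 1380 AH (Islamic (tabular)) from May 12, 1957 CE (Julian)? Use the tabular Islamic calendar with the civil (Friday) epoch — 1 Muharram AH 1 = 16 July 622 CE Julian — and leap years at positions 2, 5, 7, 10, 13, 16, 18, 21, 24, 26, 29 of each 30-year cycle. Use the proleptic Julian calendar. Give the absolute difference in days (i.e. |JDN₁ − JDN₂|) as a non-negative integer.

1384

First date → JDN 2437368; second date → JDN 2435984.
The interval is |2437368 − 2435984| = 1384 days.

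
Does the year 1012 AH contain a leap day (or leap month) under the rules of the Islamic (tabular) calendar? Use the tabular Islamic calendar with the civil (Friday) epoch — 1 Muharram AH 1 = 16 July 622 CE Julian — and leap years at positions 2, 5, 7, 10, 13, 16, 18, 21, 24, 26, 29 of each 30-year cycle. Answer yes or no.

no

Year 1012 AH is year 22 of its 30-year cycle; leap positions are 2, 5, 7, 10, 13, 16, 18, 21, 24, 26, 29, so it is a common year (354 days).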